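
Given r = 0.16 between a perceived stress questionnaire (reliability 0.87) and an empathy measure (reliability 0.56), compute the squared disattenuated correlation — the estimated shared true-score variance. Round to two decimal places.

0.05

Disattenuated r = 0.16 / √(0.87 × 0.56) = 0.16 / 0.6980 = 0.2292.
Shared true-score variance = 0.2292² = 0.0525 ≈ 0.05.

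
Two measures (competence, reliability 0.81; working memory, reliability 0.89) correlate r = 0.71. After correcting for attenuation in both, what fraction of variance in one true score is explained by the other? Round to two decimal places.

0.70

Disattenuated r = 0.71 / √(0.81 × 0.89) = 0.71 / 0.8491 = 0.8362.
Shared true-score variance = 0.8362² = 0.6992 ≈ 0.70.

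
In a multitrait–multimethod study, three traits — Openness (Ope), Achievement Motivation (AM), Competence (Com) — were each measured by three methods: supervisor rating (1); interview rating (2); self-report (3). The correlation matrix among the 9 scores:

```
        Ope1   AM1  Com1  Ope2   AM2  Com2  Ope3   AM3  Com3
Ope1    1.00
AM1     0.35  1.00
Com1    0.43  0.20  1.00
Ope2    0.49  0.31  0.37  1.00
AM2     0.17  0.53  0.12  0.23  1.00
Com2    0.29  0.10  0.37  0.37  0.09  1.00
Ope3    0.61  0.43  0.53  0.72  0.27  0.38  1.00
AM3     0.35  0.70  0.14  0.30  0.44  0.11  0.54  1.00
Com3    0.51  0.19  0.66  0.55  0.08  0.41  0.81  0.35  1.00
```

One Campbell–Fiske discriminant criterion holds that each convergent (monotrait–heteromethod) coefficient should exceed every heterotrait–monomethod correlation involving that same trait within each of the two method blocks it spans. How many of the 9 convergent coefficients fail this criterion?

6

Convergent coefficients and their comparison sets:
Ope (methods 1·2): 0.49 vs {0.35, 0.23, 0.43, 0.37} → pass.
Ope (methods 1·3): 0.61 vs {0.35, 0.54, 0.43, 0.81} → fail.
Ope (methods 2·3): 0.72 vs {0.23, 0.54, 0.37, 0.81} → fail.
AM (methods 1·2): 0.53 vs {0.35, 0.23, 0.20, 0.09} → pass.
AM (methods 1·3): 0.70 vs {0.35, 0.54, 0.20, 0.35} → pass.
AM (methods 2·3): 0.44 vs {0.23, 0.54, 0.09, 0.35} → fail.
Com (methods 1·2): 0.37 vs {0.43, 0.37, 0.20, 0.09} → fail.
Com (methods 1·3): 0.66 vs {0.43, 0.81, 0.20, 0.35} → fail.
Com (methods 2·3): 0.41 vs {0.37, 0.81, 0.09, 0.35} → fail.
6 of 9 fail.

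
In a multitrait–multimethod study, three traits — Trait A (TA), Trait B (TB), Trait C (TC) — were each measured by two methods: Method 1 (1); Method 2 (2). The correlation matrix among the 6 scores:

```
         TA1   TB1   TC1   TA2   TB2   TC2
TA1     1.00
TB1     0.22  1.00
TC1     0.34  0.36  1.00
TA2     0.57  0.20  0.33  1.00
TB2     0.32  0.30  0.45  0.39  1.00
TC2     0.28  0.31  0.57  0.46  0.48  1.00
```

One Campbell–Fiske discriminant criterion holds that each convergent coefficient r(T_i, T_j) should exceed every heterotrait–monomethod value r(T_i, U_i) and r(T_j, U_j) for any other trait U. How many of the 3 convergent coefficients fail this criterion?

Each convergent coefficient versus the relevant comparison correlations:
TA (methods 1·2): 0.57 vs {0.22, 0.39, 0.34, 0.46} → pass.
TB (methods 1·2): 0.30 vs {0.22, 0.39, 0.36, 0.48} → fail.
TC (methods 1·2): 0.57 vs {0.34, 0.46, 0.36, 0.48} → pass.
1 of 3 fail.

1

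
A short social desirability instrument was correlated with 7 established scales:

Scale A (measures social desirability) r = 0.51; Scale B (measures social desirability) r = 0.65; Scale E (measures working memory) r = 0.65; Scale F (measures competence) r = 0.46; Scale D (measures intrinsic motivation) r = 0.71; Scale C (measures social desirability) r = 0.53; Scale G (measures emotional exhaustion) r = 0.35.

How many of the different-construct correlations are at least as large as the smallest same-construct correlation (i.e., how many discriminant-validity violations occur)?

Convergent (same construct = social desirability): Scale A, Scale B, Scale C.
Smallest convergent = 0.51. Discriminant values: 0.65, 0.46, 0.71, 0.35; count ≥ 0.51 → 2.

2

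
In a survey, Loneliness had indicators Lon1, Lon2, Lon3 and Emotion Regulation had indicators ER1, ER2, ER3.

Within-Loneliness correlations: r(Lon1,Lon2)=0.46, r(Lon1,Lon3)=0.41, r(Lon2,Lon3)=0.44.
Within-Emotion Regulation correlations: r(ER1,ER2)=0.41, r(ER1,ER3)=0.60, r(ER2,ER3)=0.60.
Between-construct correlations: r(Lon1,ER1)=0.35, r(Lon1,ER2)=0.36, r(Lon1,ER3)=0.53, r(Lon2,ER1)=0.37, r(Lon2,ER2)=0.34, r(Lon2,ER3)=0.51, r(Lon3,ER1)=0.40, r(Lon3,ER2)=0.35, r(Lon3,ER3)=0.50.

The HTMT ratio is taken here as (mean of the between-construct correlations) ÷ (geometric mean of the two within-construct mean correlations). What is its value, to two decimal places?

0.85

Mean heterotrait r = 3.71/9 = 0.4122.
Mean within-Lon = 1.31/3 = 0.4367; mean within-ER = 1.61/3 = 0.5367.
Geometric mean = √(0.4367 × 0.5367) = 0.4841.
HTMT = 0.4122 / 0.4841 = 0.85.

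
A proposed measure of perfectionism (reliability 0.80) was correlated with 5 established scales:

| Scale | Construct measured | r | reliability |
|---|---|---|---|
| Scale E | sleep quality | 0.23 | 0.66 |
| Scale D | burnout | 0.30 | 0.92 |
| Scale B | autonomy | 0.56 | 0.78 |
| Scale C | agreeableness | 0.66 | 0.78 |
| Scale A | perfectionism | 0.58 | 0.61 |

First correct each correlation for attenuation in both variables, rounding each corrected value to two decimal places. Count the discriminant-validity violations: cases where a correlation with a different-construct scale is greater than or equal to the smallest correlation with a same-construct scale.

Disattenuated r (r / √(r_scale · r_new)):
  Scale E (disc): 0.23 / √(0.66·0.80) = 0.32
  Scale D (disc): 0.30 / √(0.92·0.80) = 0.35
  Scale B (disc): 0.56 / √(0.78·0.80) = 0.71
  Scale C (disc): 0.66 / √(0.78·0.80) = 0.84
  Scale A (conv): 0.58 / √(0.61·0.80) = 0.83
Smallest convergent = 0.83. Discriminant values: 0.32, 0.35, 0.71, 0.84; count ≥ 0.83 → 1.

1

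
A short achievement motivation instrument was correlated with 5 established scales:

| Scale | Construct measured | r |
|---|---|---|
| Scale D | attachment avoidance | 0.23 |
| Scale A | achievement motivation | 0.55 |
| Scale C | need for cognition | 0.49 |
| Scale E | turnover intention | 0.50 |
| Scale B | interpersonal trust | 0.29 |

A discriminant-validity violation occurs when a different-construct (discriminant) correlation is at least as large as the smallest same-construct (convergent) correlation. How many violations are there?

Convergent (same construct = achievement motivation): Scale A.
Smallest convergent = 0.55. Discriminant values: 0.23, 0.49, 0.50, 0.29; count ≥ 0.55 → 0.

0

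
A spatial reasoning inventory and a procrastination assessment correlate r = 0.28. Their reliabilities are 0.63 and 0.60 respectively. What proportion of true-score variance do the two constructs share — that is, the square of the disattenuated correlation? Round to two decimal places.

0.21

Disattenuated r = 0.28 / √(0.63 × 0.60) = 0.28 / 0.6148 = 0.4554.
Shared true-score variance = 0.4554² = 0.2074 ≈ 0.21.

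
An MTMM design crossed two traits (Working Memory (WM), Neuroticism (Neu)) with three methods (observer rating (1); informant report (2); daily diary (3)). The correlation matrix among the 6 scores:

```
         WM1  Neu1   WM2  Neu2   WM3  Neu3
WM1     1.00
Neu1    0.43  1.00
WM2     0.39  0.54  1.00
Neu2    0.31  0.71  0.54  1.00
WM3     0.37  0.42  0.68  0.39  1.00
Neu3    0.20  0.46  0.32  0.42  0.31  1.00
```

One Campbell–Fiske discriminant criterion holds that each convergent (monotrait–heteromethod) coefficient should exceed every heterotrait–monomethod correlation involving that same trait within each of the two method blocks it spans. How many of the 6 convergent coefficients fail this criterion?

3

Convergent coefficients and their comparison sets:
WM (methods 1·2): 0.39 vs {0.43, 0.54} → fail.
WM (methods 1·3): 0.37 vs {0.43, 0.31} → fail.
WM (methods 2·3): 0.68 vs {0.54, 0.31} → pass.
Neu (methods 1·2): 0.71 vs {0.43, 0.54} → pass.
Neu (methods 1·3): 0.46 vs {0.43, 0.31} → pass.
Neu (methods 2·3): 0.42 vs {0.54, 0.31} → fail.
3 of 6 fail.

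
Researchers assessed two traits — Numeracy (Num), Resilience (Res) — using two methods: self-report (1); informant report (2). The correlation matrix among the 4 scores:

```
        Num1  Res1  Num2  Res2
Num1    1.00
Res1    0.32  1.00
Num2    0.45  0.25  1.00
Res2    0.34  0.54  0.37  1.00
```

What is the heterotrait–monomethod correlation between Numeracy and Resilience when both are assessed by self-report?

0.32

Different traits, same method: r(Num1, Res1) = 0.32.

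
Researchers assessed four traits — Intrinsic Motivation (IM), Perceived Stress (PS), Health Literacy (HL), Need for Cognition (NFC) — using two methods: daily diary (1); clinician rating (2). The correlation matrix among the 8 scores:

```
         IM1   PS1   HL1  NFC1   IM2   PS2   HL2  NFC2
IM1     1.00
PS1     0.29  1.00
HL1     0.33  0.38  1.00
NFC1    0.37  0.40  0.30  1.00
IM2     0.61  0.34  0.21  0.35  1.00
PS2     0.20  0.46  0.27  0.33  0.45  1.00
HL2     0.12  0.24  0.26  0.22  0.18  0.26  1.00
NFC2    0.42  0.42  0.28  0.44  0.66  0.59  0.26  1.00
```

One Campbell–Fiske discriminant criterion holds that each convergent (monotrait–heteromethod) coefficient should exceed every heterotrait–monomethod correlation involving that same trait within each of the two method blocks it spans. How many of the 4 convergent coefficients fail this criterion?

Checking each validity diagonal entry against its comparison values:
IM (methods 1·2): 0.61 vs {0.29, 0.45, 0.33, 0.18, 0.37, 0.66} → fail.
PS (methods 1·2): 0.46 vs {0.29, 0.45, 0.38, 0.26, 0.40, 0.59} → fail.
HL (methods 1·2): 0.26 vs {0.33, 0.18, 0.38, 0.26, 0.30, 0.26} → fail.
NFC (methods 1·2): 0.44 vs {0.37, 0.66, 0.40, 0.59, 0.30, 0.26} → fail.
4 of 4 fail.

4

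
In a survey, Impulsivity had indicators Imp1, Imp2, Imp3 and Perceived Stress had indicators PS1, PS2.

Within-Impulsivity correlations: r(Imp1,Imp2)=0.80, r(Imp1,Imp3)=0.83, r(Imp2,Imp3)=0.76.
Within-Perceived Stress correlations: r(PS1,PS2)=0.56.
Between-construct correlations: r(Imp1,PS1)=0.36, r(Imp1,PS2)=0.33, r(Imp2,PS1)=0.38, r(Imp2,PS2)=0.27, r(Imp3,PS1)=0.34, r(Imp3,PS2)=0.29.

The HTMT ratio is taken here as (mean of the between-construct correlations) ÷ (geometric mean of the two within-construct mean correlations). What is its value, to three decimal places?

0.492

Mean heterotrait r = 1.97/6 = 0.3283.
Mean within-Imp = 2.39/3 = 0.7967; mean within-PS = 0.56/1 = 0.5600.
Geometric mean = √(0.7967 × 0.5600) = 0.6679.
HTMT = 0.3283 / 0.6679 = 0.492.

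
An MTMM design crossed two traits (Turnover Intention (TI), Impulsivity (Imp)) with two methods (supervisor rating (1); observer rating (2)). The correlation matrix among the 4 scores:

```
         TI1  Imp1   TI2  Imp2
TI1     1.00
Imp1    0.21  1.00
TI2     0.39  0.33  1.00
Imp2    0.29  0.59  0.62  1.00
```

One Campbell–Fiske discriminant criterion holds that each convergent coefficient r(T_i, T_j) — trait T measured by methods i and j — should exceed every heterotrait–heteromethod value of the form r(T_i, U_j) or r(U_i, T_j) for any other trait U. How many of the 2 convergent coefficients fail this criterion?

0

Each convergent coefficient versus the relevant comparison correlations:
TI (methods 1·2): 0.39 vs {0.29, 0.33} → pass.
Imp (methods 1·2): 0.59 vs {0.33, 0.29} → pass.
0 of 2 fail.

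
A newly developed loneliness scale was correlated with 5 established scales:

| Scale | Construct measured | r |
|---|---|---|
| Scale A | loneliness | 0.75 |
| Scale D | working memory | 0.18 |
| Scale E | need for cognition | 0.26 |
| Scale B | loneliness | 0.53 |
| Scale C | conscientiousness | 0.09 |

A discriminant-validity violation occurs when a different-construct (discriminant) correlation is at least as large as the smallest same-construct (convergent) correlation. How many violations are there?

0

Convergent (same construct = loneliness): Scale A, Scale B.
Smallest convergent = 0.53. Discriminant values: 0.18, 0.26, 0.09; count ≥ 0.53 → 0.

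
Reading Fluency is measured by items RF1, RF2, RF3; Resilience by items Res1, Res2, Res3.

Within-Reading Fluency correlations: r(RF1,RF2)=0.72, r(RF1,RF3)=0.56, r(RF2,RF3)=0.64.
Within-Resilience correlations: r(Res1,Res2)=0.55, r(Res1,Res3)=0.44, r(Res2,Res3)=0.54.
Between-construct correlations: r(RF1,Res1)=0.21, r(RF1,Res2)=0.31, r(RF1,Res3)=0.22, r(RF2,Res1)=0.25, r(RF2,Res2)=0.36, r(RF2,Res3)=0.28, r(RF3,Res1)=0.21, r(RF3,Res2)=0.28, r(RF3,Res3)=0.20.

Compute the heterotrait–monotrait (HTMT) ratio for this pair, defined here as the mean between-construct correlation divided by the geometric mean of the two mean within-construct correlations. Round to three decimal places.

Mean between = 2.32/9 = 0.2578.
Mean within-RF = 1.92/3 = 0.6400; mean within-Res = 1.53/3 = 0.5100.
Geometric mean = √(0.6400 × 0.5100) = 0.5713.
HTMT = 0.2578 / 0.5713 = 0.451.

0.451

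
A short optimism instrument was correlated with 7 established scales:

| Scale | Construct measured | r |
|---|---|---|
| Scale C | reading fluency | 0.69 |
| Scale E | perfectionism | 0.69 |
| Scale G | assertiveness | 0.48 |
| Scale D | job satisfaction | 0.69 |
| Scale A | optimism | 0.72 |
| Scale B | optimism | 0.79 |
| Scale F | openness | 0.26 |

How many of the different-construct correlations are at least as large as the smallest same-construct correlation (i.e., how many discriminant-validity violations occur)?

Convergent (same construct = optimism): Scale A, Scale B.
Smallest convergent = 0.72. Discriminant values: 0.69, 0.69, 0.48, 0.69, 0.26; count ≥ 0.72 → 0.

0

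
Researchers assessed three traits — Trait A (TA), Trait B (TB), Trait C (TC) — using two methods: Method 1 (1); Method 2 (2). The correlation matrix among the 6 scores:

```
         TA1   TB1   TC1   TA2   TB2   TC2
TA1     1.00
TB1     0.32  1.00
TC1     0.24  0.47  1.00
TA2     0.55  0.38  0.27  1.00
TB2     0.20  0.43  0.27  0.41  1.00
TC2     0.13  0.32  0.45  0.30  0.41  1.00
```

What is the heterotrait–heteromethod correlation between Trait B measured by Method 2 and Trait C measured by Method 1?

0.27

Different traits and methods: r(TB2, TC1) = 0.27.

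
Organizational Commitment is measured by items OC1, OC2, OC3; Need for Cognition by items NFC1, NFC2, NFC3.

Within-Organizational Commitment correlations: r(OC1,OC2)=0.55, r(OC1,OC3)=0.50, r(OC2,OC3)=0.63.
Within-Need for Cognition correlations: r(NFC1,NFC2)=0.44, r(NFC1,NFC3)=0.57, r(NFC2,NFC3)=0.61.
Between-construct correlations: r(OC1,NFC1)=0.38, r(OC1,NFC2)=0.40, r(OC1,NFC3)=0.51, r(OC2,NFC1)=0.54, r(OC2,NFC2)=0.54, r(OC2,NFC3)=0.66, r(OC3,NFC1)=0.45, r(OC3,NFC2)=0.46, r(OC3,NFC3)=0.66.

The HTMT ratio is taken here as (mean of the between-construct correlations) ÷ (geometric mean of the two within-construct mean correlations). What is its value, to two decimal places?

0.93

Mean heterotrait r = 4.60/9 = 0.5111.
Mean within-OC = 1.68/3 = 0.5600; mean within-NFC = 1.62/3 = 0.5400.
Geometric mean = √(0.5600 × 0.5400) = 0.5499.
HTMT = 0.5111 / 0.5499 = 0.93.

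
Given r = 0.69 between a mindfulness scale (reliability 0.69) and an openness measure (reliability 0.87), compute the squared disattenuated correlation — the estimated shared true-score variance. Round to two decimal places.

Disattenuated r = 0.69 / √(0.69 × 0.87) = 0.69 / 0.7748 = 0.8906.
Shared true-score variance = 0.8906² = 0.7932 ≈ 0.79.

0.79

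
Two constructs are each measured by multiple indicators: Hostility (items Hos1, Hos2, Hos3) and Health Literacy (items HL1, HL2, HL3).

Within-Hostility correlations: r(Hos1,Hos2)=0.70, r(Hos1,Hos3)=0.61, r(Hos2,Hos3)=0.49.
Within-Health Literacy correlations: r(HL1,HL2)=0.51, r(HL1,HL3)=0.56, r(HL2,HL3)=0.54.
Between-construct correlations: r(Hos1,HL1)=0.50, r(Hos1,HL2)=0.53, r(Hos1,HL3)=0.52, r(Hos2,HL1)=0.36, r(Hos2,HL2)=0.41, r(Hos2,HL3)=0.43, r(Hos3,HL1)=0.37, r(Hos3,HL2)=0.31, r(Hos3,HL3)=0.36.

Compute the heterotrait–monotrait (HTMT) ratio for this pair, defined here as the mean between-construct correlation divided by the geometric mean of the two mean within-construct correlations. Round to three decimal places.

Mean between = 3.79/9 = 0.4211.
Mean within-Hos = 1.80/3 = 0.6000; mean within-HL = 1.61/3 = 0.5367.
Geometric mean = √(0.6000 × 0.5367) = 0.5675.
HTMT = 0.4211 / 0.5675 = 0.742.

0.742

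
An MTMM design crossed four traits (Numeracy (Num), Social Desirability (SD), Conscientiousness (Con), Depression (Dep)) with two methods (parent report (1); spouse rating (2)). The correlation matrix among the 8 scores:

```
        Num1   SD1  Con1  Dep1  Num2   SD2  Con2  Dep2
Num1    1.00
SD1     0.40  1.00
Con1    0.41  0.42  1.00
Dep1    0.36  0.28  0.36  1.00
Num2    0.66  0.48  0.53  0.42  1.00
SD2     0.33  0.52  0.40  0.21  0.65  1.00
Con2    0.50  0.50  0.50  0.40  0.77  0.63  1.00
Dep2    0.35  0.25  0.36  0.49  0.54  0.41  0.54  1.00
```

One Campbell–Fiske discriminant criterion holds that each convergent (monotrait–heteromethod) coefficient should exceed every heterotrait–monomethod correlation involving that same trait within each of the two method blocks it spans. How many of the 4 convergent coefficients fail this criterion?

Each convergent coefficient versus the relevant comparison correlations:
Num (methods 1·2): 0.66 vs {0.40, 0.65, 0.41, 0.77, 0.36, 0.54} → fail.
SD (methods 1·2): 0.52 vs {0.40, 0.65, 0.42, 0.63, 0.28, 0.41} → fail.
Con (methods 1·2): 0.50 vs {0.41, 0.77, 0.42, 0.63, 0.36, 0.54} → fail.
Dep (methods 1·2): 0.49 vs {0.36, 0.54, 0.28, 0.41, 0.36, 0.54} → fail.
4 of 4 fail.

4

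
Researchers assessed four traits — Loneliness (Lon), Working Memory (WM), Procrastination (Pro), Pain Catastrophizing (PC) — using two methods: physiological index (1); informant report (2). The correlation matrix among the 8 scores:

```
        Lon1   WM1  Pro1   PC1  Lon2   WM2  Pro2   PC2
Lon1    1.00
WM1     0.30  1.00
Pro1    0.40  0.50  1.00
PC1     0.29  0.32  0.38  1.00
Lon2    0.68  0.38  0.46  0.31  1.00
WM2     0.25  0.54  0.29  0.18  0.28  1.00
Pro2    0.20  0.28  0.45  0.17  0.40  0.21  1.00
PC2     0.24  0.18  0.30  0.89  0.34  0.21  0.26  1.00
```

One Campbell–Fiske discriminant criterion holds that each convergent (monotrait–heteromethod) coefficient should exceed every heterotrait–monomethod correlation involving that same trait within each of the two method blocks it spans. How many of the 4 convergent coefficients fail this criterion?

Convergent coefficients and their comparison sets:
Lon (methods 1·2): 0.68 vs {0.30, 0.28, 0.40, 0.40, 0.29, 0.34} → pass.
WM (methods 1·2): 0.54 vs {0.30, 0.28, 0.50, 0.21, 0.32, 0.21} → pass.
Pro (methods 1·2): 0.45 vs {0.40, 0.40, 0.50, 0.21, 0.38, 0.26} → fail.
PC (methods 1·2): 0.89 vs {0.29, 0.34, 0.32, 0.21, 0.38, 0.26} → pass.
1 of 4 fail.

1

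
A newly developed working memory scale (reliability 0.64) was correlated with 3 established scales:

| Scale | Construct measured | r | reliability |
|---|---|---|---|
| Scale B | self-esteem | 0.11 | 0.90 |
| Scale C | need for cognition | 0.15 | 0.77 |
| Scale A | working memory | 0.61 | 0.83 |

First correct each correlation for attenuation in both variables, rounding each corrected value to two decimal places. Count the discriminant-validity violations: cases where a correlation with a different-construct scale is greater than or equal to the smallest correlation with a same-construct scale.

0

Disattenuated r (r / √(r_scale · r_new)):
  Scale B (disc): 0.11 / √(0.90·0.64) = 0.14
  Scale C (disc): 0.15 / √(0.77·0.64) = 0.21
  Scale A (conv): 0.61 / √(0.83·0.64) = 0.84
Smallest convergent = 0.84. Discriminant values: 0.14, 0.21; count ≥ 0.84 → 0.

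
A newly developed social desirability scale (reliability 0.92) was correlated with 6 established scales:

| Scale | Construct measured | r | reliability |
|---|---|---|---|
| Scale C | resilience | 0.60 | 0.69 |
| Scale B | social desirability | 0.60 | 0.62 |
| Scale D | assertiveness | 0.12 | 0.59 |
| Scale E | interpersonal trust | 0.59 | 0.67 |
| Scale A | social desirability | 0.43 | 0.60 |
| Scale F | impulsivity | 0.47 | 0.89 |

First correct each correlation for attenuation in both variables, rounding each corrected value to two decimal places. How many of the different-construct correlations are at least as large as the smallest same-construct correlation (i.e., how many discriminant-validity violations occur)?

2

Disattenuated r (r / √(r_scale · r_new)):
  Scale C (disc): 0.60 / √(0.69·0.92) = 0.75
  Scale B (conv): 0.60 / √(0.62·0.92) = 0.79
  Scale D (disc): 0.12 / √(0.59·0.92) = 0.16
  Scale E (disc): 0.59 / √(0.67·0.92) = 0.75
  Scale A (conv): 0.43 / √(0.60·0.92) = 0.58
  Scale F (disc): 0.47 / √(0.89·0.92) = 0.52
Smallest convergent = 0.58. Discriminant values: 0.75, 0.16, 0.75, 0.52; count ≥ 0.58 → 2.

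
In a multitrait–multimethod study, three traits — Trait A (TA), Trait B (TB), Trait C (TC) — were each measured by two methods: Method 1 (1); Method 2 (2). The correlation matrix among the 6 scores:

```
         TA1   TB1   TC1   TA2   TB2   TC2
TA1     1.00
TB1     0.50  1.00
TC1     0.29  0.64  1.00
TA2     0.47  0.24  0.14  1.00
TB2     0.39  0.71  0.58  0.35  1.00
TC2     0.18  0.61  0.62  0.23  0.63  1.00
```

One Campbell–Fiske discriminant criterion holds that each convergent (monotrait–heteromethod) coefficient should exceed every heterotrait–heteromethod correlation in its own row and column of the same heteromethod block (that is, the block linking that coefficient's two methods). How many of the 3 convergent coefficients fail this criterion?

Checking each validity diagonal entry against its comparison values:
TA (methods 1·2): 0.47 vs {0.39, 0.24, 0.18, 0.14} → pass.
TB (methods 1·2): 0.71 vs {0.24, 0.39, 0.61, 0.58} → pass.
TC (methods 1·2): 0.62 vs {0.14, 0.18, 0.58, 0.61} → pass.
0 of 3 fail.

0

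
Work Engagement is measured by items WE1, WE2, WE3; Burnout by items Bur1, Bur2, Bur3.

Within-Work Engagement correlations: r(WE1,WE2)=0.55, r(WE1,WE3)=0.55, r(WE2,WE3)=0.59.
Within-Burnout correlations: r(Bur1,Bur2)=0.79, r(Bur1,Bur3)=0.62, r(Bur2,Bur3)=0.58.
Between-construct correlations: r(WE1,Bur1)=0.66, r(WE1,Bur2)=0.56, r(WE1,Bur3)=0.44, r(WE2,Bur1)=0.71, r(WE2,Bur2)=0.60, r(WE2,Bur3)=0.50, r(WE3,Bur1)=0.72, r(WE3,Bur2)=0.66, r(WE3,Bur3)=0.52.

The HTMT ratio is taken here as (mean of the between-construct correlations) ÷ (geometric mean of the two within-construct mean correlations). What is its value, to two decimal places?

0.98

Mean between = 5.37/9 = 0.5967.
Mean within-WE = 1.69/3 = 0.5633; mean within-Bur = 1.99/3 = 0.6633.
Geometric mean = √(0.5633 × 0.6633) = 0.6113.
HTMT = 0.5967 / 0.6113 = 0.98.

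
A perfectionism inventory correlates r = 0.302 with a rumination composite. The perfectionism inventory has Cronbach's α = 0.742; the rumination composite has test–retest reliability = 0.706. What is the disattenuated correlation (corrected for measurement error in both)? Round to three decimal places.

0.417

r_true = r_obs / √(r_xx · r_yy) = 0.302 / √(0.742 × 0.706) = 0.302 / √0.523852 = 0.302 / 0.7238 ≈ 0.417.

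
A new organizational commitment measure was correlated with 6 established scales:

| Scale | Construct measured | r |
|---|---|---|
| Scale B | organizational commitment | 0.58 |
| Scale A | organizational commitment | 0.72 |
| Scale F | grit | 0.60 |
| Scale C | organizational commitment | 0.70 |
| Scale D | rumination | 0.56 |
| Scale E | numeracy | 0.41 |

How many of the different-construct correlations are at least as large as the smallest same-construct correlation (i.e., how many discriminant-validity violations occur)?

Convergent (same construct = organizational commitment): Scale B, Scale A, Scale C.
Smallest convergent = 0.58. Discriminant values: 0.60, 0.56, 0.41; count ≥ 0.58 → 1.

1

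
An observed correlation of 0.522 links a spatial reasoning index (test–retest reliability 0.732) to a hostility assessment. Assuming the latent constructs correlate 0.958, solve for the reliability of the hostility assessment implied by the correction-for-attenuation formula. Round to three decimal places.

0.406

r_true = r_obs / √(r_xx · r_yy) ⇒ 0.958 = 0.522 / √(0.732 · r_yy).
√(0.732 · r_yy) = 0.522 / 0.958 = 0.5449; 0.732 · r_yy = 0.2969; r_yy = 0.2969 / 0.732 ≈ 0.406.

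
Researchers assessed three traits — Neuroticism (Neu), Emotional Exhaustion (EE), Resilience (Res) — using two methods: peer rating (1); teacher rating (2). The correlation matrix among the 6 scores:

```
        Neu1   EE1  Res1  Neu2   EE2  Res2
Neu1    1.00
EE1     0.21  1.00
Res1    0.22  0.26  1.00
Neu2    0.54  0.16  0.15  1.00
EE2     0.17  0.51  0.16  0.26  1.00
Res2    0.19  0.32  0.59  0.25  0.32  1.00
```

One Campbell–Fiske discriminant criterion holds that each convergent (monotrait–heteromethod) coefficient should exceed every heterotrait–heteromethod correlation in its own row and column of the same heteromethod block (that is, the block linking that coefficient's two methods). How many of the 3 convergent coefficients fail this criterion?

Convergent coefficients and their comparison sets:
Neu (methods 1·2): 0.54 vs {0.17, 0.16, 0.19, 0.15} → pass.
EE (methods 1·2): 0.51 vs {0.16, 0.17, 0.32, 0.16} → pass.
Res (methods 1·2): 0.59 vs {0.15, 0.19, 0.16, 0.32} → pass.
0 of 3 fail.

0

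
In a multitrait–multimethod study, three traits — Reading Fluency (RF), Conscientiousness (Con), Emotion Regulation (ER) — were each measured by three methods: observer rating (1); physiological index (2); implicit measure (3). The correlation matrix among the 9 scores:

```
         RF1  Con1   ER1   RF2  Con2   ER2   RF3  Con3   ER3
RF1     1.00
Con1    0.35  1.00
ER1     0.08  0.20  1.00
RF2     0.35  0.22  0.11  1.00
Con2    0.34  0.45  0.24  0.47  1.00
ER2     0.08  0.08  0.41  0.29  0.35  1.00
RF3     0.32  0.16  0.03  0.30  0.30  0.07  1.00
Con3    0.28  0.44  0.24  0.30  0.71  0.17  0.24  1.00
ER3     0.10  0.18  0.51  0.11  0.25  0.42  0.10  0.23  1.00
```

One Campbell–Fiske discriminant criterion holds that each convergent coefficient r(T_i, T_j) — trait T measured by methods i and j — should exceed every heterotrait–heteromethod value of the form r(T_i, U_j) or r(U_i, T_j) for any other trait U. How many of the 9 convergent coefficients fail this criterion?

Checking each validity diagonal entry against its comparison values:
RF (methods 1·2): 0.35 vs {0.34, 0.22, 0.08, 0.11} → pass.
RF (methods 1·3): 0.32 vs {0.28, 0.16, 0.10, 0.03} → pass.
RF (methods 2·3): 0.30 vs {0.30, 0.30, 0.11, 0.07} → fail.
Con (methods 1·2): 0.45 vs {0.22, 0.34, 0.08, 0.24} → pass.
Con (methods 1·3): 0.44 vs {0.16, 0.28, 0.18, 0.24} → pass.
Con (methods 2·3): 0.71 vs {0.30, 0.30, 0.25, 0.17} → pass.
ER (methods 1·2): 0.41 vs {0.11, 0.08, 0.24, 0.08} → pass.
ER (methods 1·3): 0.51 vs {0.03, 0.10, 0.24, 0.18} → pass.
ER (methods 2·3): 0.42 vs {0.07, 0.11, 0.17, 0.25} → pass.
1 of 9 fail.

1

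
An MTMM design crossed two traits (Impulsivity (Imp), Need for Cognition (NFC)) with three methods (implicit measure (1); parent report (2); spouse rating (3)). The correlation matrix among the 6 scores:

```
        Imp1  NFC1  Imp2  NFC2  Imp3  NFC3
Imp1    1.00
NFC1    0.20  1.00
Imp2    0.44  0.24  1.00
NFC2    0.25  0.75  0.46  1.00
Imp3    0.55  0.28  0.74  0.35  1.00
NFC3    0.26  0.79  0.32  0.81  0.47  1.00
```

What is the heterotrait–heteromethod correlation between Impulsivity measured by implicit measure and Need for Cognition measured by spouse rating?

Different traits and methods: r(Imp1, NFC3) = 0.26.

0.26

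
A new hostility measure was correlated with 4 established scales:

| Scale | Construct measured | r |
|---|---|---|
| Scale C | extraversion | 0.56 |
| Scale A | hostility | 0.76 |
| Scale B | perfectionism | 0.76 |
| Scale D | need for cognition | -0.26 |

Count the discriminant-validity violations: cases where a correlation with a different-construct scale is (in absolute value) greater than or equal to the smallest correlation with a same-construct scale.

Convergent (same construct = hostility): Scale A.
Smallest convergent = 0.76. Discriminant |r|: 0.56, 0.76, 0.26; count ≥ 0.76 → 1.

1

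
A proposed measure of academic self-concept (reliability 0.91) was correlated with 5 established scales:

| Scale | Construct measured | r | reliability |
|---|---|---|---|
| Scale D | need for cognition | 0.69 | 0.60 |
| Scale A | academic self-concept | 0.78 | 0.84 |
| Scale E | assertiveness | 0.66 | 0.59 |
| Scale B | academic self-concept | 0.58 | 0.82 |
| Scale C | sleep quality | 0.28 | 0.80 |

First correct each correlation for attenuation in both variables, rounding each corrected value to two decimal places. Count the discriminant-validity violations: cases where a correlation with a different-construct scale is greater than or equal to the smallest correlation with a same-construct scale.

Disattenuated r (r / √(r_scale · r_new)):
  Scale D (disc): 0.69 / √(0.60·0.91) = 0.93
  Scale A (conv): 0.78 / √(0.84·0.91) = 0.89
  Scale E (disc): 0.66 / √(0.59·0.91) = 0.90
  Scale B (conv): 0.58 / √(0.82·0.91) = 0.67
  Scale C (disc): 0.28 / √(0.80·0.91) = 0.33
Smallest convergent = 0.67. Discriminant values: 0.93, 0.90, 0.33; count ≥ 0.67 → 2.

2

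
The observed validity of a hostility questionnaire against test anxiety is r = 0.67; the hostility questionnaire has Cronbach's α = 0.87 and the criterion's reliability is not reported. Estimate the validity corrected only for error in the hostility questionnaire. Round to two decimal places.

0.72

Single correction: r_c = r_obs / √r_xx = 0.67 / √0.87 = 0.67 / 0.9327 ≈ 0.72.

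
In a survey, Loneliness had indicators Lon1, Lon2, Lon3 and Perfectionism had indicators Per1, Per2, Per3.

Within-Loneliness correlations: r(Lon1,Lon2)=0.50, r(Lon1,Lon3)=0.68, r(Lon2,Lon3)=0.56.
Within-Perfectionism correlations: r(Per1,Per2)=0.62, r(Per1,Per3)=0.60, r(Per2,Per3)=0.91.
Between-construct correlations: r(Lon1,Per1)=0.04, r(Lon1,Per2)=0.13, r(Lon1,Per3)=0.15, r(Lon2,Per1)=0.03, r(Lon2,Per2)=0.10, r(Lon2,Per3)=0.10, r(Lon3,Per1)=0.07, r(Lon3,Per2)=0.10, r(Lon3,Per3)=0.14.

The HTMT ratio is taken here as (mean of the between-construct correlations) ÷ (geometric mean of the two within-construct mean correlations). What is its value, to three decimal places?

0.149

Mean between = 0.86/9 = 0.0956.
Mean within-Lon = 1.74/3 = 0.5800; mean within-Per = 2.13/3 = 0.7100.
Geometric mean = √(0.5800 × 0.7100) = 0.6417.
HTMT = 0.0956 / 0.6417 = 0.149.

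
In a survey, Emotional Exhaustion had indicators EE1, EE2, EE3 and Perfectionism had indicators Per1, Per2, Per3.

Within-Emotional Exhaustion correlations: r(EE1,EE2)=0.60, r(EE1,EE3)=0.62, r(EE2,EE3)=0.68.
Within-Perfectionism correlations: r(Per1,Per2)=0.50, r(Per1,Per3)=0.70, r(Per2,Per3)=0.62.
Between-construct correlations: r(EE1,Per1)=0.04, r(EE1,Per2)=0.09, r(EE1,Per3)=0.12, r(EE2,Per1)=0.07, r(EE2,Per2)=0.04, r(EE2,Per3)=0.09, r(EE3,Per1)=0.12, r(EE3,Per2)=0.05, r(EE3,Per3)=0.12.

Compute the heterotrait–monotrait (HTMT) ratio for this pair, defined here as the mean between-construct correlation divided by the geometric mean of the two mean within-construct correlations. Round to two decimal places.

0.13

Between-construct mean = 0.74/9 = 0.0822.
Mean within-EE = 1.90/3 = 0.6333; mean within-Per = 1.82/3 = 0.6067.
Geometric mean = √(0.6333 × 0.6067) = 0.6199.
HTMT = 0.0822 / 0.6199 = 0.13.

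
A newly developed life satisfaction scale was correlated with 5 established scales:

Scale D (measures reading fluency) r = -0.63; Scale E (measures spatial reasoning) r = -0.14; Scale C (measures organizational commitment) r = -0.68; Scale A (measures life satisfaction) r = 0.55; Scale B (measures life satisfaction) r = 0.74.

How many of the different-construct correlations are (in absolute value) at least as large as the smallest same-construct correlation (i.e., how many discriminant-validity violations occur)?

Convergent (same construct = life satisfaction): Scale A, Scale B.
Smallest convergent = 0.55. Discriminant |r|: 0.63, 0.14, 0.68; count ≥ 0.55 → 2.

2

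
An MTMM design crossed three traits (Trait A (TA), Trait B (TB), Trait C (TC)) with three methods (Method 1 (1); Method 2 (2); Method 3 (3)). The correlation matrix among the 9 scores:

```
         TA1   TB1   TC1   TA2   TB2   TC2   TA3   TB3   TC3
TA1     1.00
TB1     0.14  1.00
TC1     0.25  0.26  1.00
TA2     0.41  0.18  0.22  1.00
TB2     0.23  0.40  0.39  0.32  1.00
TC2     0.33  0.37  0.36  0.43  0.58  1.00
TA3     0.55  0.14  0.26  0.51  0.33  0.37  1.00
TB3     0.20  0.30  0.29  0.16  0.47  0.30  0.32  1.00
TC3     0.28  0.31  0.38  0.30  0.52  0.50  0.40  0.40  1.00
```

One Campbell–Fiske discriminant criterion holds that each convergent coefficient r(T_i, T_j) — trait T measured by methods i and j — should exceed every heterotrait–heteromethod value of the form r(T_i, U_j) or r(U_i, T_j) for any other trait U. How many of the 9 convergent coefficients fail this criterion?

4

Convergent coefficients and their comparison sets:
TA (methods 1·2): 0.41 vs {0.23, 0.18, 0.33, 0.22} → pass.
TA (methods 1·3): 0.55 vs {0.20, 0.14, 0.28, 0.26} → pass.
TA (methods 2·3): 0.51 vs {0.16, 0.33, 0.30, 0.37} → pass.
TB (methods 1·2): 0.40 vs {0.18, 0.23, 0.37, 0.39} → pass.
TB (methods 1·3): 0.30 vs {0.14, 0.20, 0.31, 0.29} → fail.
TB (methods 2·3): 0.47 vs {0.33, 0.16, 0.52, 0.30} → fail.
TC (methods 1·2): 0.36 vs {0.22, 0.33, 0.39, 0.37} → fail.
TC (methods 1·3): 0.38 vs {0.26, 0.28, 0.29, 0.31} → pass.
TC (methods 2·3): 0.50 vs {0.37, 0.30, 0.30, 0.52} → fail.
4 of 9 fail.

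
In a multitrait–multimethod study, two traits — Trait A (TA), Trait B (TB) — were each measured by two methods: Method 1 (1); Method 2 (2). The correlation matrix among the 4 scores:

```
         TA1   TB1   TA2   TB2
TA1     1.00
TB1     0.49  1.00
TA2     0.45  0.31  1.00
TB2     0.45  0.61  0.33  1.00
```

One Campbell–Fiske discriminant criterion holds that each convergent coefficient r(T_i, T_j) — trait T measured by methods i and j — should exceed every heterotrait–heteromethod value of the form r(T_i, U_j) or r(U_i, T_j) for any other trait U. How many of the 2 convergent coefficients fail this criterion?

Convergent coefficients and their comparison sets:
TA (methods 1·2): 0.45 vs {0.45, 0.31} → fail.
TB (methods 1·2): 0.61 vs {0.31, 0.45} → pass.
1 of 2 fail.

1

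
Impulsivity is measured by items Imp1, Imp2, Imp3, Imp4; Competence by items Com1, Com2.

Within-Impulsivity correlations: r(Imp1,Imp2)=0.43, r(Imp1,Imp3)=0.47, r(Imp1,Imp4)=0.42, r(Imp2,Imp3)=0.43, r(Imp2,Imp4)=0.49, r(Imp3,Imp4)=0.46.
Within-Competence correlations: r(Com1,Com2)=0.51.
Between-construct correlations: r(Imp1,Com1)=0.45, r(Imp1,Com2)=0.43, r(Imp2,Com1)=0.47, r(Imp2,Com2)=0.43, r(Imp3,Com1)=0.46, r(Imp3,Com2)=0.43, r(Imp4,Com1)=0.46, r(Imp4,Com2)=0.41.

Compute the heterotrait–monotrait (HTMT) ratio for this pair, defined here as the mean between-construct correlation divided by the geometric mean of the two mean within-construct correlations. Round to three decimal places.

Between-construct mean = 3.54/8 = 0.4425.
Mean within-Imp = 2.70/6 = 0.4500; mean within-Com = 0.51/1 = 0.5100.
Geometric mean = √(0.4500 × 0.5100) = 0.4791.
HTMT = 0.4425 / 0.4791 = 0.924.

0.924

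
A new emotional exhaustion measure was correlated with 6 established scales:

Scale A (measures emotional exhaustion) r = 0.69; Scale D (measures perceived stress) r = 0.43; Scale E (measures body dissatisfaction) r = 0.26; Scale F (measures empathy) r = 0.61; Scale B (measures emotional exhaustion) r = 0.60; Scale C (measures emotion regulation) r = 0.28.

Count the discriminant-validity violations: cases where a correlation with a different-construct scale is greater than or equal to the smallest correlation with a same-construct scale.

Convergent (same construct = emotional exhaustion): Scale A, Scale B.
Smallest convergent = 0.60. Discriminant values: 0.43, 0.26, 0.61, 0.28; count ≥ 0.60 → 1.

1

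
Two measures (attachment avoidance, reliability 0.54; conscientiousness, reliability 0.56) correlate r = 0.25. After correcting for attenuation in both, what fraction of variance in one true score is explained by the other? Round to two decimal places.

0.21

Disattenuated r = 0.25 / √(0.54 × 0.56) = 0.25 / 0.5499 = 0.4546.
Shared true-score variance = 0.4546² = 0.2067 ≈ 0.21.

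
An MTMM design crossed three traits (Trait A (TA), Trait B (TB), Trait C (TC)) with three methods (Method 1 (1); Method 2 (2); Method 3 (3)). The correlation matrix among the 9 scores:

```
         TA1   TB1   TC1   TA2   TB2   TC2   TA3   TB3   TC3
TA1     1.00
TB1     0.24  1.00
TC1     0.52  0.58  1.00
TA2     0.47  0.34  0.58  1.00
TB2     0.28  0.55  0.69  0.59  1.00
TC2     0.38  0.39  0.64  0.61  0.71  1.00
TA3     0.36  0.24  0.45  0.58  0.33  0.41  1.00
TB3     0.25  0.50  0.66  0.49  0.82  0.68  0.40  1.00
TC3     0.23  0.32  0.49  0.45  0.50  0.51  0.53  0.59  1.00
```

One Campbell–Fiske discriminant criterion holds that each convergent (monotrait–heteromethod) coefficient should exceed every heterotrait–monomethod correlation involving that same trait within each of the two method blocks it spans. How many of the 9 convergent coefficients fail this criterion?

Checking each validity diagonal entry against its comparison values:
TA (methods 1·2): 0.47 vs {0.24, 0.59, 0.52, 0.61} → fail.
TA (methods 1·3): 0.36 vs {0.24, 0.40, 0.52, 0.53} → fail.
TA (methods 2·3): 0.58 vs {0.59, 0.40, 0.61, 0.53} → fail.
TB (methods 1·2): 0.55 vs {0.24, 0.59, 0.58, 0.71} → fail.
TB (methods 1·3): 0.50 vs {0.24, 0.40, 0.58, 0.59} → fail.
TB (methods 2·3): 0.82 vs {0.59, 0.40, 0.71, 0.59} → pass.
TC (methods 1·2): 0.64 vs {0.52, 0.61, 0.58, 0.71} → fail.
TC (methods 1·3): 0.49 vs {0.52, 0.53, 0.58, 0.59} → fail.
TC (methods 2·3): 0.51 vs {0.61, 0.53, 0.71, 0.59} → fail.
8 of 9 fail.

8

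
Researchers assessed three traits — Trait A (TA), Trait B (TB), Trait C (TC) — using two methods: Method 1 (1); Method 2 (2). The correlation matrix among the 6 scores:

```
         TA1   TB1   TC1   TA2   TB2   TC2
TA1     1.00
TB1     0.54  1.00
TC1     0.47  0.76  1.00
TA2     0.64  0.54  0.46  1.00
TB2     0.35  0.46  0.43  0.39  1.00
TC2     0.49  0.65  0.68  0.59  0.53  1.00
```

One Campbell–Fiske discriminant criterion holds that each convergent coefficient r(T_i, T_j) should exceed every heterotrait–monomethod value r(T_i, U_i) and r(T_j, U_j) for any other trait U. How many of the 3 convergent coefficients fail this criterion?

2

Checking each validity diagonal entry against its comparison values:
TA (methods 1·2): 0.64 vs {0.54, 0.39, 0.47, 0.59} → pass.
TB (methods 1·2): 0.46 vs {0.54, 0.39, 0.76, 0.53} → fail.
TC (methods 1·2): 0.68 vs {0.47, 0.59, 0.76, 0.53} → fail.
2 of 3 fail.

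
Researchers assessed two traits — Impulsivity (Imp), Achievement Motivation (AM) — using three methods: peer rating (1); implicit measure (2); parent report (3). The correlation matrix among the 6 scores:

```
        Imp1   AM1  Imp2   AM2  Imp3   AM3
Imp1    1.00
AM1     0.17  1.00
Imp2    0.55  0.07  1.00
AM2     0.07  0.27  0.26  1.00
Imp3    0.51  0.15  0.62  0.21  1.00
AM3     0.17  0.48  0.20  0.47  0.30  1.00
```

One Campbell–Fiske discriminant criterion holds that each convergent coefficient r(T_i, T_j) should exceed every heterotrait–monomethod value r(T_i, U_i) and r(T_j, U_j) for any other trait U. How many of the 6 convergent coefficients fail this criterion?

0

Convergent coefficients and their comparison sets:
Imp (methods 1·2): 0.55 vs {0.17, 0.26} → pass.
Imp (methods 1·3): 0.51 vs {0.17, 0.30} → pass.
Imp (methods 2·3): 0.62 vs {0.26, 0.30} → pass.
AM (methods 1·2): 0.27 vs {0.17, 0.26} → pass.
AM (methods 1·3): 0.48 vs {0.17, 0.30} → pass.
AM (methods 2·3): 0.47 vs {0.26, 0.30} → pass.
0 of 6 fail.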